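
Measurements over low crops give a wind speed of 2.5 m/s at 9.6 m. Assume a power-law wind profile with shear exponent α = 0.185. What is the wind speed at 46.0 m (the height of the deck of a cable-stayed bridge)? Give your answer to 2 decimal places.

3.34 m/s

Power-law profile: V₂ = V₁ · (z₂/z₁)^α
V₂ = 2.5 × (46.0/9.6)^0.185 = 2.5 × (4.7917)^0.185
    = 2.5 × 1.3363 = 3.3406 m/s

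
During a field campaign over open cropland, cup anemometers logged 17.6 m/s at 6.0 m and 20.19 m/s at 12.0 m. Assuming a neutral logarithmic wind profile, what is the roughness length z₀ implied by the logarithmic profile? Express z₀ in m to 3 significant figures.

z₀ ≈ 0.0540 m

Log law: V(z) ∝ ln(z/z₀). With r = V₁/V₂ = 17.6/20.19 = 0.87172,
r · ln(z₂/z₀) = ln(z₁/z₀) ⇒ ln z₀ = (ln z₁ − r·ln z₂)/(1 − r)
ln z₀ = (1.79176 − 0.87172×2.48491) / 0.12828 = -2.9184
z₀ = exp(-2.9184) = 0.05402 m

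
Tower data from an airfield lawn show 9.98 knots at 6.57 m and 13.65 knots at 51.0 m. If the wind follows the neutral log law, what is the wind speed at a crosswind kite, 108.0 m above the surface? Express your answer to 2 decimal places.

Log law: V ∝ ln(z/z₀). From the pair, with r = V₁/V₂ = 0.73114,
ln z₀ = (ln z₁ − r·ln z₂)/(1 − r) = (1.8825 − 0.73114×3.9318)/0.26886 = -3.6903 → z₀ = 0.02497 m
V₃ = V₁ · ln(z₃/z₀)/ln(z₁/z₀) = 9.98 × 8.3724/5.5728 = 14.9937 knots

14.99 knots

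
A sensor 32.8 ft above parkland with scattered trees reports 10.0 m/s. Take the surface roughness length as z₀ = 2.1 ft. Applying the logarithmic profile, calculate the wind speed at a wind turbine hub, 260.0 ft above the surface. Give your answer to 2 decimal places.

Log law: V(z) ∝ ln(z/z₀), so V₂/V₁ = ln(z₂/z₀) / ln(z₁/z₀).
ln(260.0/2.1) = 4.8187, ln(32.8/2.1) = 2.7485
V₂ = 10.0 × 4.8187/2.7485 = 10.0 × 1.7532 = 17.5323 m/s

17.53 m/s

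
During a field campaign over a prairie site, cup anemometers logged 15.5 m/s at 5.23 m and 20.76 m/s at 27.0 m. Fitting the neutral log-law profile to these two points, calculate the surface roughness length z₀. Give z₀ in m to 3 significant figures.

z₀ ≈ 0.0415 m

Log law: V(z) ∝ ln(z/z₀). With r = V₁/V₂ = 15.5/20.76 = 0.74663,
r · ln(z₂/z₀) = ln(z₁/z₀) ⇒ ln z₀ = (ln z₁ − r·ln z₂)/(1 − r)
ln z₀ = (1.65441 − 0.74663×3.29584) / 0.25337 = -3.1825
z₀ = exp(-3.1825) = 0.04148 m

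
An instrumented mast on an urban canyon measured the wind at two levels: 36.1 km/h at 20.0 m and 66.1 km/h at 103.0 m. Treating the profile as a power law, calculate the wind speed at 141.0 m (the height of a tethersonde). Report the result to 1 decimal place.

74.2 km/h

First find α: α = ln(V₂/V₁)/ln(z₂/z₁) = ln(66.1/36.1)/ln(103.0/20.0) = 0.60488/1.63900 = 0.3691
Extrapolate from 103.0 m to 141.0 m: V₃ = 66.1 × (141.0/103.0)^0.3691 = 66.1 × 1.1229 = 74.2222 km/h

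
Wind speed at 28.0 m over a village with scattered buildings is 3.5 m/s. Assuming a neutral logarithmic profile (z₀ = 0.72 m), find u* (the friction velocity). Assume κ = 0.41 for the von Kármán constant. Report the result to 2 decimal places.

u* ≈ 0.39 m/s

Log law: V(z) = (u*/κ) · ln(z/z₀) ⇒ u* = κ · V / ln(z/z₀)
u* = 0.41 × 3.5 / ln(28.0/0.72) = 0.41 × 3.5 / 3.6607
   = 1.4350 / 3.6607 = 0.3920 m/s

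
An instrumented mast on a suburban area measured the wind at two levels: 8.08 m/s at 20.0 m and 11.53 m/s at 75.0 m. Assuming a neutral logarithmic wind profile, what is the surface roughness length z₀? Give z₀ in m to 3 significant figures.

Log law: V(z) ∝ ln(z/z₀). With r = V₁/V₂ = 8.08/11.53 = 0.70078,
r · ln(z₂/z₀) = ln(z₁/z₀) ⇒ ln z₀ = (ln z₁ − r·ln z₂)/(1 − r)
ln z₀ = (2.99573 − 0.70078×4.31749) / 0.29922 = -0.0999
z₀ = exp(-0.0999) = 0.9050 m

z₀ ≈ 0.905 m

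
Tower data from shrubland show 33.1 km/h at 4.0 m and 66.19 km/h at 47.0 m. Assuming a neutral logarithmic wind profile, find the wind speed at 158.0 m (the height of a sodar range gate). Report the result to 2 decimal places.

Log law: V ∝ ln(z/z₀). From the pair, with r = V₁/V₂ = 0.50008,
ln z₀ = (ln z₁ − r·ln z₂)/(1 − r) = (1.3863 − 0.50008×3.8501)/0.49992 = -1.0783 → z₀ = 0.3402 m
V₃ = V₁ · ln(z₃/z₀)/ln(z₁/z₀) = 33.1 × 6.1409/2.4646 = 82.4734 km/h

82.47 km/h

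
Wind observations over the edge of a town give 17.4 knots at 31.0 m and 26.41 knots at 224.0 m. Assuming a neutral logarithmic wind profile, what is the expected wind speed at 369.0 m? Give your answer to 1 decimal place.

Log law: V ∝ ln(z/z₀). From the pair, with r = V₁/V₂ = 0.65884,
ln z₀ = (ln z₁ − r·ln z₂)/(1 − r) = (3.4340 − 0.65884×5.4116)/0.34116 = -0.3852 → z₀ = 0.6803 m
V₃ = V₁ · ln(z₃/z₀)/ln(z₁/z₀) = 17.4 × 6.2960/3.8192 = 28.6841 knots

28.7 knots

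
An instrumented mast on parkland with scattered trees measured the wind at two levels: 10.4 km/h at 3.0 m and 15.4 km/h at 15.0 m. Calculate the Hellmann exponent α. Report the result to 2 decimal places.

Power law: V₂/V₁ = (z₂/z₁)^α ⇒ α = ln(V₂/V₁) / ln(z₂/z₁)
α = ln(15.4/10.4) / ln(15.0/3.0) = ln(1.4808) / ln(5.0000)
  = 0.39256 / 1.60944 = 0.24391

α ≈ 0.24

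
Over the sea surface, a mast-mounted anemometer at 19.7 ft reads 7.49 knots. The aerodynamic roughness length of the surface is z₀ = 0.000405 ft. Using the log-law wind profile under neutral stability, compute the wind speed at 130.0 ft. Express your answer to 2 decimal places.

Log law: V(z) ∝ ln(z/z₀), so V₂/V₁ = ln(z₂/z₀) / ln(z₁/z₀).
ln(130.0/0.000405) = 12.6792, ln(19.7/0.000405) = 10.7922
V₂ = 7.49 × 12.6792/10.7922 = 7.49 × 1.1748 = 8.7996 knots

8.80 knots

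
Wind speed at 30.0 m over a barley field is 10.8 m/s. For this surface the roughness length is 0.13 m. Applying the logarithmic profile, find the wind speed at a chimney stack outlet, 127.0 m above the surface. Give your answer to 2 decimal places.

Log law: V(z) ∝ ln(z/z₀), so V₂/V₁ = ln(z₂/z₀) / ln(z₁/z₀).
ln(127.0/0.13) = 6.8844, ln(30.0/0.13) = 5.4414
V₂ = 10.8 × 6.8844/5.4414 = 10.8 × 1.2652 = 13.6640 m/s

13.66 m/s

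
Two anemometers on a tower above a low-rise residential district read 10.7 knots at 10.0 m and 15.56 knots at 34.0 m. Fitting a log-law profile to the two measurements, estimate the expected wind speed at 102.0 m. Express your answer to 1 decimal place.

19.9 knots

Log law: V ∝ ln(z/z₀). From the pair, with r = V₁/V₂ = 0.68766,
ln z₀ = (ln z₁ − r·ln z₂)/(1 − r) = (2.3026 − 0.68766×3.5264)/0.31234 = -0.3917 → z₀ = 0.6759 m
V₃ = V₁ · ln(z₃/z₀)/ln(z₁/z₀) = 10.7 × 5.0167/2.6943 = 19.9229 knots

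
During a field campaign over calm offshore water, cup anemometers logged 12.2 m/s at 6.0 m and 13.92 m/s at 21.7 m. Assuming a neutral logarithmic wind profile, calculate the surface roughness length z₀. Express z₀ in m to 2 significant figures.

z₀ ≈ 0.00066 m

Log law: V(z) ∝ ln(z/z₀). With r = V₁/V₂ = 12.2/13.92 = 0.87644,
r · ln(z₂/z₀) = ln(z₁/z₀) ⇒ ln z₀ = (ln z₁ − r·ln z₂)/(1 − r)
ln z₀ = (1.79176 − 0.87644×3.07731) / 0.12356 = -7.3267
z₀ = exp(-7.3267) = 0.0006577 m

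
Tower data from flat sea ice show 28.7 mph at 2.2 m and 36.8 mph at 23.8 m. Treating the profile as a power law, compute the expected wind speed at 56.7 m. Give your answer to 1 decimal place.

First find α: α = ln(V₂/V₁)/ln(z₂/z₁) = ln(36.8/28.7)/ln(23.8/2.2) = 0.24860/2.38123 = 0.1044
Extrapolate from 23.8 m to 56.7 m: V₃ = 36.8 × (56.7/23.8)^0.1044 = 36.8 × 1.0949 = 40.2909 mph

40.3 mph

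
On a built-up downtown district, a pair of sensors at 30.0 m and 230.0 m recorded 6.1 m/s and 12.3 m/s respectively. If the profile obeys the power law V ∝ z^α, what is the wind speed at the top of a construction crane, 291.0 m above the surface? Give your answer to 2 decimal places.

First find α: α = ln(V₂/V₁)/ln(z₂/z₁) = ln(12.3/6.1)/ln(230.0/30.0) = 0.70131/2.03688 = 0.3443
Extrapolate from 230.0 m to 291.0 m: V₃ = 12.3 × (291.0/230.0)^0.3443 = 12.3 × 1.0844 = 13.3377 m/s

13.34 m/s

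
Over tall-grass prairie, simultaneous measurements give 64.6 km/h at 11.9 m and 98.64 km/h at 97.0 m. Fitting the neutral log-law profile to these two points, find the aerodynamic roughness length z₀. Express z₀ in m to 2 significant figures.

z₀ ≈ 0.22 m

Log law: V(z) ∝ ln(z/z₀). With r = V₁/V₂ = 64.6/98.64 = 0.65491,
r · ln(z₂/z₀) = ln(z₁/z₀) ⇒ ln z₀ = (ln z₁ − r·ln z₂)/(1 − r)
ln z₀ = (2.47654 − 0.65491×4.57471) / 0.34509 = -1.5053
z₀ = exp(-1.5053) = 0.2219 m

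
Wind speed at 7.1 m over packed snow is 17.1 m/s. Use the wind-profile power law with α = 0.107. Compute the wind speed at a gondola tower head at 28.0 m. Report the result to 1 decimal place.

19.8 m/s

Power-law profile: V₂ = V₁ · (z₂/z₁)^α
V₂ = 17.1 × (28.0/7.1)^0.107 = 17.1 × (3.9437)^0.107
    = 17.1 × 1.1581 = 19.8042 m/s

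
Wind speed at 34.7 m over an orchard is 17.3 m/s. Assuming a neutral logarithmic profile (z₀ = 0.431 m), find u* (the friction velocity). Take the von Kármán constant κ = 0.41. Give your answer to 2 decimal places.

Log law: V(z) = (u*/κ) · ln(z/z₀) ⇒ u* = κ · V / ln(z/z₀)
u* = 0.41 × 17.3 / ln(34.7/0.431) = 0.41 × 17.3 / 4.3884
   = 7.0930 / 4.3884 = 1.6163 m/s

u* ≈ 1.62 m/s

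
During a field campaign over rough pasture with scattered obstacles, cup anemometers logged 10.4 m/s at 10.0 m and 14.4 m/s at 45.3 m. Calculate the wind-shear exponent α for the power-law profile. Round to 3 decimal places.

α ≈ 0.215

Power law: V₂/V₁ = (z₂/z₁)^α ⇒ α = ln(V₂/V₁) / ln(z₂/z₁)
α = ln(14.4/10.4) / ln(45.3/10.0) = ln(1.3846) / ln(4.5300)
  = 0.32542 / 1.51072 = 0.21541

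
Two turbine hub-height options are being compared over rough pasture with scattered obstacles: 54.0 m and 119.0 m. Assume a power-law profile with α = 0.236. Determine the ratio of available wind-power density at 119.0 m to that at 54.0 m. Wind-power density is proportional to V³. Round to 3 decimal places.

1.750

Speed ratio: V_B/V_A = (z_B/z_A)^α = (119.0/54.0)^0.236 = (2.2037)^0.236 = 1.20499
Power-density ratio: P_B/P_A = (V_B/V_A)³ = (1.20499)³ = 1.74966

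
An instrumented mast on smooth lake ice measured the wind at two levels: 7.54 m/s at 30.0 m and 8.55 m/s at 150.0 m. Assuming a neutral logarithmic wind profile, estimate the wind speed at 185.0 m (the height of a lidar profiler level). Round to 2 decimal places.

Log law: V ∝ ln(z/z₀). From the pair, with r = V₁/V₂ = 0.88187,
ln z₀ = (ln z₁ − r·ln z₂)/(1 − r) = (3.4012 − 0.88187×5.0106)/0.11813 = -8.6138 → z₀ = 0.0001816 m
V₃ = V₁ · ln(z₃/z₀)/ln(z₁/z₀) = 7.54 × 13.8342/12.0150 = 8.6816 m/s

8.68 m/s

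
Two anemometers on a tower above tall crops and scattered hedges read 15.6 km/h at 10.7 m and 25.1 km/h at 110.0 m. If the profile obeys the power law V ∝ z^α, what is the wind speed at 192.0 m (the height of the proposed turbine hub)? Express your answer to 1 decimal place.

First find α: α = ln(V₂/V₁)/ln(z₂/z₁) = ln(25.1/15.6)/ln(110.0/10.7) = 0.47560/2.33024 = 0.2041
Extrapolate from 110.0 m to 192.0 m: V₃ = 25.1 × (192.0/110.0)^0.2041 = 25.1 × 1.1204 = 28.1220 km/h

28.1 km/h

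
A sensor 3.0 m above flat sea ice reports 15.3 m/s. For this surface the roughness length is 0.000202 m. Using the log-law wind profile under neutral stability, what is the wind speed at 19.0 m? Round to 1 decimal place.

18.2 m/s

Log law: V(z) ∝ ln(z/z₀), so V₂/V₁ = ln(z₂/z₀) / ln(z₁/z₀).
ln(19.0/0.000202) = 11.4517, ln(3.0/0.000202) = 9.6059
V₂ = 15.3 × 11.4517/9.6059 = 15.3 × 1.1922 = 18.2400 m/s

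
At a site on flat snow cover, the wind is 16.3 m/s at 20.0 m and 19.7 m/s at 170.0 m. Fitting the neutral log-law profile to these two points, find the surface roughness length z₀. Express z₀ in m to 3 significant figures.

z₀ ≈ 0.000700 m

Log law: V(z) ∝ ln(z/z₀). With r = V₁/V₂ = 16.3/19.7 = 0.82741,
r · ln(z₂/z₀) = ln(z₁/z₀) ⇒ ln z₀ = (ln z₁ − r·ln z₂)/(1 − r)
ln z₀ = (2.99573 − 0.82741×5.13580) / 0.17259 = -7.2640
z₀ = exp(-7.2640) = 0.0007003 m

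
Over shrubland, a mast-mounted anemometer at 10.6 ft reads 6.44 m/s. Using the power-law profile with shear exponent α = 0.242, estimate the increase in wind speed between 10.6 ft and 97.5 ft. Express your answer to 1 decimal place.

Power law: V₂ = V₁ · (z₂/z₁)^α = 6.44 × (9.1981)^0.242 = 11.0180 m/s
ΔV = 11.0180 − 6.44 = 4.5780 m/s

4.6 m/s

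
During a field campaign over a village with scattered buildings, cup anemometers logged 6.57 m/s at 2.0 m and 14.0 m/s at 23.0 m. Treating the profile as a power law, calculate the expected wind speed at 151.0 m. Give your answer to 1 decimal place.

First find α: α = ln(V₂/V₁)/ln(z₂/z₁) = ln(14.0/6.57)/ln(23.0/2.0) = 0.75654/2.44235 = 0.3098
Extrapolate from 23.0 m to 151.0 m: V₃ = 14.0 × (151.0/23.0)^0.3098 = 14.0 × 1.7912 = 25.0772 m/s

25.1 m/s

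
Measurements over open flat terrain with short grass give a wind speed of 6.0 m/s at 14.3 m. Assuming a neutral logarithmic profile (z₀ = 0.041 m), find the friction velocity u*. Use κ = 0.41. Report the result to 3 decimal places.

u* ≈ 0.420 m/s

Log law: V(z) = (u*/κ) · ln(z/z₀) ⇒ u* = κ · V / ln(z/z₀)
u* = 0.41 × 6.0 / ln(14.3/0.041) = 0.41 × 6.0 / 5.8544
   = 2.4600 / 5.8544 = 0.4202 m/s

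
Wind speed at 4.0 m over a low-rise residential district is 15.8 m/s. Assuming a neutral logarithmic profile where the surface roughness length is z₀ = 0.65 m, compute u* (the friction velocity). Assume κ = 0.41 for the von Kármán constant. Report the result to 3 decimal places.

u* ≈ 3.565 m/s

Log law: V(z) = (u*/κ) · ln(z/z₀) ⇒ u* = κ · V / ln(z/z₀)
u* = 0.41 × 15.8 / ln(4.0/0.65) = 0.41 × 15.8 / 1.8171
   = 6.4780 / 1.8171 = 3.5651 m/s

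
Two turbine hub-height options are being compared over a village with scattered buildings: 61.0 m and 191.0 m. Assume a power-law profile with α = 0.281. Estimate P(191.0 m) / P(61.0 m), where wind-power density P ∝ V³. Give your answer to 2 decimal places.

Speed ratio: V_B/V_A = (z_B/z_A)^α = (191.0/61.0)^0.281 = (3.1311)^0.281 = 1.37814
Power-density ratio: P_B/P_A = (V_B/V_A)³ = (1.37814)³ = 2.61745

2.62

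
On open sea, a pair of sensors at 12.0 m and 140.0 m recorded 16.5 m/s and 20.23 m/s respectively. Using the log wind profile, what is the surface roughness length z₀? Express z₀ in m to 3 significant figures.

Log law: V(z) ∝ ln(z/z₀). With r = V₁/V₂ = 16.5/20.23 = 0.81562,
r · ln(z₂/z₀) = ln(z₁/z₀) ⇒ ln z₀ = (ln z₁ − r·ln z₂)/(1 − r)
ln z₀ = (2.48491 − 0.81562×4.94164) / 0.18438 = -8.3827
z₀ = exp(-8.3827) = 0.0002288 m

z₀ ≈ 0.000229 m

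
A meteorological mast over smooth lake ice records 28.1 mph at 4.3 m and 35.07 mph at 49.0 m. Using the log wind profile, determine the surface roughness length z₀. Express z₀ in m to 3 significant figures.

Log law: V(z) ∝ ln(z/z₀). With r = V₁/V₂ = 28.1/35.07 = 0.80125,
r · ln(z₂/z₀) = ln(z₁/z₀) ⇒ ln z₀ = (ln z₁ − r·ln z₂)/(1 − r)
ln z₀ = (1.45862 − 0.80125×3.89182) / 0.19875 = -8.3510
z₀ = exp(-8.3510) = 0.0002362 m

z₀ ≈ 0.000236 m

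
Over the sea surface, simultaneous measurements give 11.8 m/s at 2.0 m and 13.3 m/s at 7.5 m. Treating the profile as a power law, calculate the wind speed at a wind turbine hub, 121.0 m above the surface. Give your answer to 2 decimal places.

17.11 m/s

First find α: α = ln(V₂/V₁)/ln(z₂/z₁) = ln(13.3/11.8)/ln(7.5/2.0) = 0.11966/1.32176 = 0.0905
Extrapolate from 7.5 m to 121.0 m: V₃ = 13.3 × (121.0/7.5)^0.0905 = 13.3 × 1.2863 = 17.1077 m/s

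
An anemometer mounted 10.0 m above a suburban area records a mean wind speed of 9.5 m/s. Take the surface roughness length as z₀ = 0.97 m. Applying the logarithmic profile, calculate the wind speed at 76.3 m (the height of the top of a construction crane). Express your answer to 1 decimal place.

Log law: V(z) ∝ ln(z/z₀), so V₂/V₁ = ln(z₂/z₀) / ln(z₁/z₀).
ln(76.3/0.97) = 4.3651, ln(10.0/0.97) = 2.3330
V₂ = 9.5 × 4.3651/2.3330 = 9.5 × 1.8710 = 17.7745 m/s

17.8 m/s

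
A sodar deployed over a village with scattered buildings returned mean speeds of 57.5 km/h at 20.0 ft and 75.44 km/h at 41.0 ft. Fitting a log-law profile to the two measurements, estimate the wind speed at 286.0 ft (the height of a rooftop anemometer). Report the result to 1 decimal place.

Log law: V ∝ ln(z/z₀). From the pair, with r = V₁/V₂ = 0.76220,
ln z₀ = (ln z₁ − r·ln z₂)/(1 − r) = (2.9957 − 0.76220×3.7136)/0.23780 = 0.6950 → z₀ = 2.004 ft
V₃ = V₁ · ln(z₃/z₀)/ln(z₁/z₀) = 57.5 × 4.9610/2.3008 = 123.9843 km/h

124.0 km/h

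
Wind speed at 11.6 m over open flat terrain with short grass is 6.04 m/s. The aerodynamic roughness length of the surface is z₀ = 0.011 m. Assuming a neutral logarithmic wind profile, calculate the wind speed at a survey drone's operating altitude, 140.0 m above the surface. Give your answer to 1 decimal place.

8.2 m/s

Log law: V(z) ∝ ln(z/z₀), so V₂/V₁ = ln(z₂/z₀) / ln(z₁/z₀).
ln(140.0/0.011) = 9.4515, ln(11.6/0.011) = 6.9609
V₂ = 6.04 × 9.4515/6.9609 = 6.04 × 1.3578 = 8.2011 m/s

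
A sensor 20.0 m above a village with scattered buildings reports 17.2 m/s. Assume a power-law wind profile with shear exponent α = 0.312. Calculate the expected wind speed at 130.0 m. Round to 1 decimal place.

30.8 m/s

Power-law profile: V₂ = V₁ · (z₂/z₁)^α
V₂ = 17.2 × (130.0/20.0)^0.312 = 17.2 × (6.5000)^0.312
    = 17.2 × 1.7932 = 30.8431 m/s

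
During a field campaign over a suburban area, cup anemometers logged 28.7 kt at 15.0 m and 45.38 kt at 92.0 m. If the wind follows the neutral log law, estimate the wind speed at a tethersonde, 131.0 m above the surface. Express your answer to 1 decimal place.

Log law: V ∝ ln(z/z₀). From the pair, with r = V₁/V₂ = 0.63244,
ln z₀ = (ln z₁ − r·ln z₂)/(1 − r) = (2.7081 − 0.63244×4.5218)/0.36756 = -0.4127 → z₀ = 0.6619 m
V₃ = V₁ · ln(z₃/z₀)/ln(z₁/z₀) = 28.7 × 5.2879/3.1208 = 48.6301 kt

48.6 kt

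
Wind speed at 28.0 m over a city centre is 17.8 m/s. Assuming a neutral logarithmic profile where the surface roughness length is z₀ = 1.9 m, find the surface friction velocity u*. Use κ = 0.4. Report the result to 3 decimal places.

u* ≈ 2.646 m/s

Log law: V(z) = (u*/κ) · ln(z/z₀) ⇒ u* = κ · V / ln(z/z₀)
u* = 0.4 × 17.8 / ln(28.0/1.9) = 0.4 × 17.8 / 2.6904
   = 7.1200 / 2.6904 = 2.6465 m/s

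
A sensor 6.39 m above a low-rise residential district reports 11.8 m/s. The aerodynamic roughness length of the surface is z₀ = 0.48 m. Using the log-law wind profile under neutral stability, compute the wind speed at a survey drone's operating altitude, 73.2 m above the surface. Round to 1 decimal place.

Log law: V(z) ∝ ln(z/z₀), so V₂/V₁ = ln(z₂/z₀) / ln(z₁/z₀).
ln(73.2/0.48) = 5.0272, ln(6.39/0.48) = 2.5887
V₂ = 11.8 × 5.0272/2.5887 = 11.8 × 1.9420 = 22.9152 m/s

22.9 m/s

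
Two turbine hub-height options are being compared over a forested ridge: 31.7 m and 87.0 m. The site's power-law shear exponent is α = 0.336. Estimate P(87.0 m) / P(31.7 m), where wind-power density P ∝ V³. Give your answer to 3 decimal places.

Speed ratio: V_B/V_A = (z_B/z_A)^α = (87.0/31.7)^0.336 = (2.7445)^0.336 = 1.40386
Power-density ratio: P_B/P_A = (V_B/V_A)³ = (1.40386)³ = 2.76674

2.767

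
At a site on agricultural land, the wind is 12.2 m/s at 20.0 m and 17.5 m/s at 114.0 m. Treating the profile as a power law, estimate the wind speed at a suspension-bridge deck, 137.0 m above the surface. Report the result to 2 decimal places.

18.18 m/s

First find α: α = ln(V₂/V₁)/ln(z₂/z₁) = ln(17.5/12.2)/ln(114.0/20.0) = 0.36076/1.74047 = 0.2073
Extrapolate from 114.0 m to 137.0 m: V₃ = 17.5 × (137.0/114.0)^0.2073 = 17.5 × 1.0388 = 18.1795 m/s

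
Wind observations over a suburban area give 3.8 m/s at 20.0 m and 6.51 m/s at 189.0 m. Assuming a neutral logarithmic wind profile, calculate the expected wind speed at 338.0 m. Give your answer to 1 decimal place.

Log law: V ∝ ln(z/z₀). From the pair, with r = V₁/V₂ = 0.58372,
ln z₀ = (ln z₁ − r·ln z₂)/(1 − r) = (2.9957 − 0.58372×5.2417)/0.41628 = -0.1537 → z₀ = 0.8576 m
V₃ = V₁ · ln(z₃/z₀)/ln(z₁/z₀) = 3.8 × 5.9767/3.1494 = 7.2114 m/s

7.2 m/s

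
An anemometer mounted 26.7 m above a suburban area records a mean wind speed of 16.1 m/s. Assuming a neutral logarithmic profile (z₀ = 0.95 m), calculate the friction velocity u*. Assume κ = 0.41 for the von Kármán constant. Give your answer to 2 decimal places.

Log law: V(z) = (u*/κ) · ln(z/z₀) ⇒ u* = κ · V / ln(z/z₀)
u* = 0.41 × 16.1 / ln(26.7/0.95) = 0.41 × 16.1 / 3.3360
   = 6.6010 / 3.3360 = 1.9787 m/s

u* ≈ 1.98 m/s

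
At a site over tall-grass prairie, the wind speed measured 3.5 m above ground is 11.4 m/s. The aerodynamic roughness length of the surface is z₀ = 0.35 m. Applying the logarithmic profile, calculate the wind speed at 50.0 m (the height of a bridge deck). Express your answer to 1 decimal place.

24.6 m/s

Log law: V(z) ∝ ln(z/z₀), so V₂/V₁ = ln(z₂/z₀) / ln(z₁/z₀).
ln(50.0/0.35) = 4.9618, ln(3.5/0.35) = 2.3026
V₂ = 11.4 × 4.9618/2.3026 = 11.4 × 2.1549 = 24.5659 m/s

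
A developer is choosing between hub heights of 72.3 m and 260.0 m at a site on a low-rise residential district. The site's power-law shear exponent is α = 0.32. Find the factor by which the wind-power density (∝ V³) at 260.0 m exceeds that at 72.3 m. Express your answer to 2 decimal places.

3.42

Speed ratio: V_B/V_A = (z_B/z_A)^α = (260.0/72.3)^0.32 = (3.5961)^0.32 = 1.50615
Power-density ratio: P_B/P_A = (V_B/V_A)³ = (1.50615)³ = 3.41666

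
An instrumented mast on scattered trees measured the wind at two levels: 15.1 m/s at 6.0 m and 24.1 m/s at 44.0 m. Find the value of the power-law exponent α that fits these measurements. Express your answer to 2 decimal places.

α ≈ 0.23

Power law: V₂/V₁ = (z₂/z₁)^α ⇒ α = ln(V₂/V₁) / ln(z₂/z₁)
α = ln(24.1/15.1) / ln(44.0/6.0) = ln(1.5960) / ln(7.3333)
  = 0.46752 / 1.99243 = 0.23465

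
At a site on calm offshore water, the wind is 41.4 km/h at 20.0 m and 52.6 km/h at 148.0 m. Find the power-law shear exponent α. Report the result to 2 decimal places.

Power law: V₂/V₁ = (z₂/z₁)^α ⇒ α = ln(V₂/V₁) / ln(z₂/z₁)
α = ln(52.6/41.4) / ln(148.0/20.0) = ln(1.2705) / ln(7.4000)
  = 0.23944 / 2.00148 = 0.11963

α ≈ 0.12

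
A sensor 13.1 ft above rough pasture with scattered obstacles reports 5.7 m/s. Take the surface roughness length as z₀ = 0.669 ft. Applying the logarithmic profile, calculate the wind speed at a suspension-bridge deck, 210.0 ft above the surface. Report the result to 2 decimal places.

Log law: V(z) ∝ ln(z/z₀), so V₂/V₁ = ln(z₂/z₀) / ln(z₁/z₀).
ln(210.0/0.669) = 5.7491, ln(13.1/0.669) = 2.9746
V₂ = 5.7 × 5.7491/2.9746 = 5.7 × 1.9327 = 11.0166 m/s

11.02 m/s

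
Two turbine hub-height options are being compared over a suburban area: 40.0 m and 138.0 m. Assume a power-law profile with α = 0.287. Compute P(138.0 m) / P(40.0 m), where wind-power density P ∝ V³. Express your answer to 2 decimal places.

Speed ratio: V_B/V_A = (z_B/z_A)^α = (138.0/40.0)^0.287 = (3.4500)^0.287 = 1.42677
Power-density ratio: P_B/P_A = (V_B/V_A)³ = (1.42677)³ = 2.90444

2.90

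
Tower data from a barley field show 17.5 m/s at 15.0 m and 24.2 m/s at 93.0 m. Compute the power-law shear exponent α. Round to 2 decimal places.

Power law: V₂/V₁ = (z₂/z₁)^α ⇒ α = ln(V₂/V₁) / ln(z₂/z₁)
α = ln(24.2/17.5) / ln(93.0/15.0) = ln(1.3829) / ln(6.2000)
  = 0.32415 / 1.82455 = 0.17766

α ≈ 0.18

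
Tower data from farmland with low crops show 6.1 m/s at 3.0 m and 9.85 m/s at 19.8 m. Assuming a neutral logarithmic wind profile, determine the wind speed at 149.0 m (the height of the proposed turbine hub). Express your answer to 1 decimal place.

Log law: V ∝ ln(z/z₀). From the pair, with r = V₁/V₂ = 0.61929,
ln z₀ = (ln z₁ − r·ln z₂)/(1 − r) = (1.0986 − 0.61929×2.9857)/0.38071 = -1.9710 → z₀ = 0.1393 m
V₃ = V₁ · ln(z₃/z₀)/ln(z₁/z₀) = 6.1 × 6.9750/3.0696 = 13.8607 m/s

13.9 m/s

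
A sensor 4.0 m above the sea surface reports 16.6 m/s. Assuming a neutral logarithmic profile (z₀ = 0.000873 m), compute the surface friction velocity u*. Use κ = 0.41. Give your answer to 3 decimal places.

u* ≈ 0.807 m/s

Log law: V(z) = (u*/κ) · ln(z/z₀) ⇒ u* = κ · V / ln(z/z₀)
u* = 0.41 × 16.6 / ln(4.0/0.000873) = 0.41 × 16.6 / 8.4299
   = 6.8060 / 8.4299 = 0.8074 m/s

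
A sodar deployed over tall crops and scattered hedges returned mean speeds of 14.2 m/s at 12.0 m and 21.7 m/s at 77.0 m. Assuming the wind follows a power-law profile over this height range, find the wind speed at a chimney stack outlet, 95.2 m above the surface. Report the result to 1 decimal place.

First find α: α = ln(V₂/V₁)/ln(z₂/z₁) = ln(21.7/14.2)/ln(77.0/12.0) = 0.42407/1.85890 = 0.2281
Extrapolate from 77.0 m to 95.2 m: V₃ = 21.7 × (95.2/77.0)^0.2281 = 21.7 × 1.0496 = 22.7762 m/s

22.8 m/s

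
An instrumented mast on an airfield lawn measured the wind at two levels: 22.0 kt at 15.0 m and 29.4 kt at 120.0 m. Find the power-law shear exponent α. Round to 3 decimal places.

α ≈ 0.139

Power law: V₂/V₁ = (z₂/z₁)^α ⇒ α = ln(V₂/V₁) / ln(z₂/z₁)
α = ln(29.4/22.0) / ln(120.0/15.0) = ln(1.3364) / ln(8.0000)
  = 0.28995 / 2.07944 = 0.13944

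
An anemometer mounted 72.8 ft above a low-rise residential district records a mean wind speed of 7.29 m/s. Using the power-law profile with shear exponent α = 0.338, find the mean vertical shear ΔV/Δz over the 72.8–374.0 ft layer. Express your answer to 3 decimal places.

0.018 m/s/ft

Power law: V₂ = V₁ · (z₂/z₁)^α = 7.29 × (5.1374)^0.338 = 12.6753 m/s
ΔV/Δz = (12.6753 − 7.29)/(374.0 − 72.8) = 5.3853/301.2000 = 0.01788 m/s/ft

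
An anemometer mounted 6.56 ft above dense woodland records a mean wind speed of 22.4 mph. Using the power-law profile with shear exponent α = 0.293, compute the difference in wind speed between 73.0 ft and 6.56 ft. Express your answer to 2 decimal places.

Power law: V₂ = V₁ · (z₂/z₁)^α = 22.4 × (11.1280)^0.293 = 45.3784 mph
ΔV = 45.3784 − 22.4 = 22.9784 mph

22.98 mph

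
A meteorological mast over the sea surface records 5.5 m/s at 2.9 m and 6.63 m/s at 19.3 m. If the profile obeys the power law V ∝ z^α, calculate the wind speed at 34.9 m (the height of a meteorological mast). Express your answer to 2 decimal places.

First find α: α = ln(V₂/V₁)/ln(z₂/z₁) = ln(6.63/5.5)/ln(19.3/2.9) = 0.18686/1.89539 = 0.0986
Extrapolate from 19.3 m to 34.9 m: V₃ = 6.63 × (34.9/19.3)^0.0986 = 6.63 × 1.0601 = 7.0287 m/s

7.03 m/s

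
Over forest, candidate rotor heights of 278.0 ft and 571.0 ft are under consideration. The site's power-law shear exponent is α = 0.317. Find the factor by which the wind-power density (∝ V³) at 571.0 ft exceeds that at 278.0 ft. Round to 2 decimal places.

Speed ratio: V_B/V_A = (z_B/z_A)^α = (571.0/278.0)^0.317 = (2.0540)^0.317 = 1.25629
Power-density ratio: P_B/P_A = (V_B/V_A)³ = (1.25629)³ = 1.98278

1.98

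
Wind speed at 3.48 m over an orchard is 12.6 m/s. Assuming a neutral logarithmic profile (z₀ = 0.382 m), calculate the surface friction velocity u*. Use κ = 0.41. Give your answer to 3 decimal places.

u* ≈ 2.338 m/s

Log law: V(z) = (u*/κ) · ln(z/z₀) ⇒ u* = κ · V / ln(z/z₀)
u* = 0.41 × 12.6 / ln(3.48/0.382) = 0.41 × 12.6 / 2.2094
   = 5.1660 / 2.2094 = 2.3382 m/s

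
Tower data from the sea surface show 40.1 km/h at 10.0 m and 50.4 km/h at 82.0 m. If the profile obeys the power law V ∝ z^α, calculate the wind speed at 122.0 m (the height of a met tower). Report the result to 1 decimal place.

First find α: α = ln(V₂/V₁)/ln(z₂/z₁) = ln(50.4/40.1)/ln(82.0/10.0) = 0.22861/2.10413 = 0.1087
Extrapolate from 82.0 m to 122.0 m: V₃ = 50.4 × (122.0/82.0)^0.1087 = 50.4 × 1.0441 = 52.6233 km/h

52.6 km/h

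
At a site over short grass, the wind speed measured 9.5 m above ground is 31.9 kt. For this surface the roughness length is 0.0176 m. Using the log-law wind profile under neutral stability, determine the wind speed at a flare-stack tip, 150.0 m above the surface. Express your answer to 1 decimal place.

45.9 kt

Log law: V(z) ∝ ln(z/z₀), so V₂/V₁ = ln(z₂/z₀) / ln(z₁/z₀).
ln(150.0/0.0176) = 9.0505, ln(9.5/0.0176) = 6.2911
V₂ = 31.9 × 9.0505/6.2911 = 31.9 × 1.4386 = 45.8916 kt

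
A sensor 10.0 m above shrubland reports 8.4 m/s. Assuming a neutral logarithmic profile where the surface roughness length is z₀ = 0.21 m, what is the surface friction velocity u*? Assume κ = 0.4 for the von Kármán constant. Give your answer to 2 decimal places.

Log law: V(z) = (u*/κ) · ln(z/z₀) ⇒ u* = κ · V / ln(z/z₀)
u* = 0.4 × 8.4 / ln(10.0/0.21) = 0.4 × 8.4 / 3.8632
   = 3.3600 / 3.8632 = 0.8697 m/s

u* ≈ 0.87 m/s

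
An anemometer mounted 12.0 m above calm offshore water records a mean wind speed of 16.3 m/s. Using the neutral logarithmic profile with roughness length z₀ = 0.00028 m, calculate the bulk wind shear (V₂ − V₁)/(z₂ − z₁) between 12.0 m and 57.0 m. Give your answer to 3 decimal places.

0.053 m/s/m

Log law: V₂ = V₁ · ln(z₂/z₀)/ln(z₁/z₀) = 16.3 × 12.2238/10.6656 = 18.6813 m/s
ΔV/Δz = (18.6813 − 16.3)/(57.0 − 12.0) = 2.3813/45.0000 = 0.05292 m/s/m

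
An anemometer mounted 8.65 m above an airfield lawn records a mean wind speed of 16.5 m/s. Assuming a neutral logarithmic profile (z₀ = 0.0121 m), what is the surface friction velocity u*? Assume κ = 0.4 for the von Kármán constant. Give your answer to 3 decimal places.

u* ≈ 1.004 m/s

Log law: V(z) = (u*/κ) · ln(z/z₀) ⇒ u* = κ · V / ln(z/z₀)
u* = 0.4 × 16.5 / ln(8.65/0.0121) = 0.4 × 16.5 / 6.5721
   = 6.6000 / 6.5721 = 1.0042 m/s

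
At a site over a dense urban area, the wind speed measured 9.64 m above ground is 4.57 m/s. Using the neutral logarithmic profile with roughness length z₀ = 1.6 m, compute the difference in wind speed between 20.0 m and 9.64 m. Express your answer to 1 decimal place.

1.9 m/s

Log law: V₂ = V₁ · ln(z₂/z₀)/ln(z₁/z₀) = 4.57 × 2.5257/1.7959 = 6.4271 m/s
ΔV = 6.4271 − 4.57 = 1.8571 m/s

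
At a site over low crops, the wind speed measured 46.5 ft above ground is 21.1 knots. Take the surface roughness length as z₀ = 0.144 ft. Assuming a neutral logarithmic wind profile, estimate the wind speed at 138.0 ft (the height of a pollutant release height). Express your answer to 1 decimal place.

Log law: V(z) ∝ ln(z/z₀), so V₂/V₁ = ln(z₂/z₀) / ln(z₁/z₀).
ln(138.0/0.144) = 6.8652, ln(46.5/0.144) = 5.7774
V₂ = 21.1 × 6.8652/5.7774 = 21.1 × 1.1883 = 25.0728 knots

25.1 knots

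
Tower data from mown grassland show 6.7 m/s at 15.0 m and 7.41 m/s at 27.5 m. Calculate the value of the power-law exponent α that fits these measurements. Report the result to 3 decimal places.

Power law: V₂/V₁ = (z₂/z₁)^α ⇒ α = ln(V₂/V₁) / ln(z₂/z₁)
α = ln(7.41/6.7) / ln(27.5/15.0) = ln(1.1060) / ln(1.8333)
  = 0.10072 / 0.60614 = 0.16617

α ≈ 0.166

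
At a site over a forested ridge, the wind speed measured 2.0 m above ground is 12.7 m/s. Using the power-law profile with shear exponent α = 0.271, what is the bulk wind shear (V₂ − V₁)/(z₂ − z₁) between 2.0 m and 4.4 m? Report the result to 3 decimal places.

1.261 m/s/m

Power law: V₂ = V₁ · (z₂/z₁)^α = 12.7 × (2.2000)^0.271 = 15.7253 m/s
ΔV/Δz = (15.7253 − 12.7)/(4.4 − 2.0) = 3.0253/2.4000 = 1.26056 m/s/m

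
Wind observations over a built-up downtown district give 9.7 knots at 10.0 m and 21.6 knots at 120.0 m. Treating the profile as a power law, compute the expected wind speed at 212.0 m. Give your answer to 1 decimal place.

25.9 knots

First find α: α = ln(V₂/V₁)/ln(z₂/z₁) = ln(21.6/9.7)/ln(120.0/10.0) = 0.80057/2.48491 = 0.3222
Extrapolate from 120.0 m to 212.0 m: V₃ = 21.6 × (212.0/120.0)^0.3222 = 21.6 × 1.2012 = 25.9466 knots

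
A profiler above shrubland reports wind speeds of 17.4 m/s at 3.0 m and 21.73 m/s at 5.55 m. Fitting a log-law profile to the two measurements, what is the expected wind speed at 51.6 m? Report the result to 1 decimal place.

Log law: V ∝ ln(z/z₀). From the pair, with r = V₁/V₂ = 0.80074,
ln z₀ = (ln z₁ − r·ln z₂)/(1 − r) = (1.0986 − 0.80074×1.7138)/0.19926 = -1.3735 → z₀ = 0.2532 m
V₃ = V₁ · ln(z₃/z₀)/ln(z₁/z₀) = 17.4 × 5.3170/2.4721 = 37.4240 m/s

37.4 m/s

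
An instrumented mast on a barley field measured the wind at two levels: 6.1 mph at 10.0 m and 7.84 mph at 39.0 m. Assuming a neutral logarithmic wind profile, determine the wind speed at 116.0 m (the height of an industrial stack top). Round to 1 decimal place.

9.2 mph

Log law: V ∝ ln(z/z₀). From the pair, with r = V₁/V₂ = 0.77806,
ln z₀ = (ln z₁ − r·ln z₂)/(1 − r) = (2.3026 − 0.77806×3.6636)/0.22194 = -2.4687 → z₀ = 0.08470 m
V₃ = V₁ · ln(z₃/z₀)/ln(z₁/z₀) = 6.1 × 7.2222/4.7712 = 9.2336 mph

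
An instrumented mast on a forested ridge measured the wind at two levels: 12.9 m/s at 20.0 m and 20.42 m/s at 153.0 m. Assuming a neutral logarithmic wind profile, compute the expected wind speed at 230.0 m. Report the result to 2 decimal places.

Log law: V ∝ ln(z/z₀). From the pair, with r = V₁/V₂ = 0.63173,
ln z₀ = (ln z₁ − r·ln z₂)/(1 − r) = (2.9957 − 0.63173×5.0304)/0.36827 = -0.4947 → z₀ = 0.6098 m
V₃ = V₁ · ln(z₃/z₀)/ln(z₁/z₀) = 12.9 × 5.9327/3.4904 = 21.9266 m/s

21.93 m/s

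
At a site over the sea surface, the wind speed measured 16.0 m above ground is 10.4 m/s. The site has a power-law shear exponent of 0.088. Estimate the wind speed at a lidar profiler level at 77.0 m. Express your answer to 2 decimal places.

Power-law profile: V₂ = V₁ · (z₂/z₁)^α
V₂ = 10.4 × (77.0/16.0)^0.088 = 10.4 × (4.8125)^0.088
    = 10.4 × 1.1483 = 11.9421 m/s

11.94 m/s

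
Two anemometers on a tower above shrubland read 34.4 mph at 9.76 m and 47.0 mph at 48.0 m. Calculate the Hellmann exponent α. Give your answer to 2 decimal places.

α ≈ 0.20

Power law: V₂/V₁ = (z₂/z₁)^α ⇒ α = ln(V₂/V₁) / ln(z₂/z₁)
α = ln(47.0/34.4) / ln(48.0/9.76) = ln(1.3663) / ln(4.9180)
  = 0.31209 / 1.59291 = 0.19593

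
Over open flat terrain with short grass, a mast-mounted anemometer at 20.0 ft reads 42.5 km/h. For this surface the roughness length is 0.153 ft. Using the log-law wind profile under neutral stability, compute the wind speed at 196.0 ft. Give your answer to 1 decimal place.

62.4 km/h

Log law: V(z) ∝ ln(z/z₀), so V₂/V₁ = ln(z₂/z₀) / ln(z₁/z₀).
ln(196.0/0.153) = 7.1554, ln(20.0/0.153) = 4.8730
V₂ = 42.5 × 7.1554/4.8730 = 42.5 × 1.4684 = 62.4057 km/h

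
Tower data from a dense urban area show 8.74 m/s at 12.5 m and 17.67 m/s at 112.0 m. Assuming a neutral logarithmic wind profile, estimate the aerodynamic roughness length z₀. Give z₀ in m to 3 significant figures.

Log law: V(z) ∝ ln(z/z₀). With r = V₁/V₂ = 8.74/17.67 = 0.49462,
r · ln(z₂/z₀) = ln(z₁/z₀) ⇒ ln z₀ = (ln z₁ − r·ln z₂)/(1 − r)
ln z₀ = (2.52573 − 0.49462×4.71850) / 0.50538 = 0.3796
z₀ = exp(0.3796) = 1.462 m

z₀ ≈ 1.46 m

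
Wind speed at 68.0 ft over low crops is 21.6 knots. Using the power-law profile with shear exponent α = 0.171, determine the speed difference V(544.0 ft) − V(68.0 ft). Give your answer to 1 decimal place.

Power law: V₂ = V₁ · (z₂/z₁)^α = 21.6 × (8.0000)^0.171 = 30.8235 knots
ΔV = 30.8235 − 21.6 = 9.2235 knots

9.2 knots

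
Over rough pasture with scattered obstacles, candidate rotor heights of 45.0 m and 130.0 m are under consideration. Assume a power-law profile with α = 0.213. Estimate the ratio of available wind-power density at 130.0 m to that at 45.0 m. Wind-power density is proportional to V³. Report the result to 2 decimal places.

1.97

Speed ratio: V_B/V_A = (z_B/z_A)^α = (130.0/45.0)^0.213 = (2.8889)^0.213 = 1.25353
Power-density ratio: P_B/P_A = (V_B/V_A)³ = (1.25353)³ = 1.96973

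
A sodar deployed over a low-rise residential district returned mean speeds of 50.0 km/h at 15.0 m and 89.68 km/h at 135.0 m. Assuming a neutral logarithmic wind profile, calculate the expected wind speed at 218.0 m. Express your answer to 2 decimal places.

Log law: V ∝ ln(z/z₀). From the pair, with r = V₁/V₂ = 0.55754,
ln z₀ = (ln z₁ − r·ln z₂)/(1 − r) = (2.7081 − 0.55754×4.9053)/0.44246 = -0.0606 → z₀ = 0.9412 m
V₃ = V₁ · ln(z₃/z₀)/ln(z₁/z₀) = 50.0 × 5.4451/2.7687 = 98.3343 km/h

98.33 km/h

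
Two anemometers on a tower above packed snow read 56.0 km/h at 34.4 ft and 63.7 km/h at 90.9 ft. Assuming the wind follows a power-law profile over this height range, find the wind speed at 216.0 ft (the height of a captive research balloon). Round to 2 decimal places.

71.45 km/h

First find α: α = ln(V₂/V₁)/ln(z₂/z₁) = ln(63.7/56.0)/ln(90.9/34.4) = 0.12883/0.97170 = 0.1326
Extrapolate from 90.9 ft to 216.0 ft: V₃ = 63.7 × (216.0/90.9)^0.1326 = 63.7 × 1.1216 = 71.4458 km/h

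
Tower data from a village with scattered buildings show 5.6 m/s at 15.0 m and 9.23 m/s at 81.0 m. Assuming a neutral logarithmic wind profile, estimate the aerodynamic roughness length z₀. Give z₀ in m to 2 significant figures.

Log law: V(z) ∝ ln(z/z₀). With r = V₁/V₂ = 5.6/9.23 = 0.60672,
r · ln(z₂/z₀) = ln(z₁/z₀) ⇒ ln z₀ = (ln z₁ − r·ln z₂)/(1 − r)
ln z₀ = (2.70805 − 0.60672×4.39445) / 0.39328 = 0.1064
z₀ = exp(0.1064) = 1.112 m

z₀ ≈ 1.1 m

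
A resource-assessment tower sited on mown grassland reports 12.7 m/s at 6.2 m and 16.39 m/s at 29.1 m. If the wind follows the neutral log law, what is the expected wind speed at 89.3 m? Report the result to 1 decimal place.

19.1 m/s

Log law: V ∝ ln(z/z₀). From the pair, with r = V₁/V₂ = 0.77486,
ln z₀ = (ln z₁ − r·ln z₂)/(1 − r) = (1.8245 − 0.77486×3.3707)/0.22514 = -3.4970 → z₀ = 0.03029 m
V₃ = V₁ · ln(z₃/z₀)/ln(z₁/z₀) = 12.7 × 7.9890/5.3216 = 19.0659 m/s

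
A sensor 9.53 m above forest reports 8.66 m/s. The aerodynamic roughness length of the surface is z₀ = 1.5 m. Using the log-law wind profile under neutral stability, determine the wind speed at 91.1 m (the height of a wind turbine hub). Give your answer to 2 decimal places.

19.23 m/s

Log law: V(z) ∝ ln(z/z₀), so V₂/V₁ = ln(z₂/z₀) / ln(z₁/z₀).
ln(91.1/1.5) = 4.1065, ln(9.53/1.5) = 1.8490
V₂ = 8.66 × 4.1065/1.8490 = 8.66 × 2.2210 = 19.2334 m/s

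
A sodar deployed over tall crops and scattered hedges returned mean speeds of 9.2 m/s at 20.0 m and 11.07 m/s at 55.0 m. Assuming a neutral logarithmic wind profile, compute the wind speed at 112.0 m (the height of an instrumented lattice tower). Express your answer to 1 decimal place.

Log law: V ∝ ln(z/z₀). From the pair, with r = V₁/V₂ = 0.83107,
ln z₀ = (ln z₁ − r·ln z₂)/(1 − r) = (2.9957 − 0.83107×4.0073)/0.16893 = -1.9811 → z₀ = 0.1379 m
V₃ = V₁ · ln(z₃/z₀)/ln(z₁/z₀) = 9.2 × 6.6996/4.9769 = 12.3846 m/s

12.4 m/s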